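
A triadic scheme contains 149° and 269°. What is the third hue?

A triad spaces three hues 120° apart.
The full set is {29°, 149°, 269°}.

29°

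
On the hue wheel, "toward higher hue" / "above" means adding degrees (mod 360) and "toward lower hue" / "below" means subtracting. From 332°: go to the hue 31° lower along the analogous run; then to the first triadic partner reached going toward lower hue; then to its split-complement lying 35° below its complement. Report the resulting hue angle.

326°

analog 31° ↓ −31°: 332 − 31 = 301°
triadic ↓ −120°: 301 − 120 = 181°
split-comp 35° ↓ +145°: 181 + 145 = 326°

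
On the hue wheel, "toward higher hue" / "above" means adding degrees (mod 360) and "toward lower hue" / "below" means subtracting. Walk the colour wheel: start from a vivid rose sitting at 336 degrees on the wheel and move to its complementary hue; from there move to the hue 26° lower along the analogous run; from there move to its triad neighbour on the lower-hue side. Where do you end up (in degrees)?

+180° (complement): 336 + 180 = 516 → 516 − 360 = 156°
−26° (analog 26° ↓): 156 − 26 = 130°
−120° (triadic ↓): 130 − 120 = 10°

10°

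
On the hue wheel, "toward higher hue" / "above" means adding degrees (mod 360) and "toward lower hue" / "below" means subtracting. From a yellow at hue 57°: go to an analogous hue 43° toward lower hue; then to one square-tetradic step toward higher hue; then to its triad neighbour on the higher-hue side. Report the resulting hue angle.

57 − 43 = 14°   (analog 43° ↓)
14 + 90 = 104°   (square ↑)
104 + 120 = 224°   (triadic ↑)

224°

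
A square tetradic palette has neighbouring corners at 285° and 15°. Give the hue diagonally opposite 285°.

A square tetradic scheme places four hues 90° apart; opposite corners are 180° apart.
285 + 180 = 465 → 465 − 360 = 105°

105°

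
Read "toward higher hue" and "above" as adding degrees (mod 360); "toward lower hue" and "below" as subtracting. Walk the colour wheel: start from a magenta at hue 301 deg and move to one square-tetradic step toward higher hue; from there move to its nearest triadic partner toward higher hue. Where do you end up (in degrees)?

+90° (square ↑): 301 + 90 = 391 → 391 − 360 = 31°
+120° (triadic ↑): 31 + 120 = 151°

151°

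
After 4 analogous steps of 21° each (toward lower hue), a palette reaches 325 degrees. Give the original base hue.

4 steps of 21° (toward lower hue) give a net shift of −84°.
Start = end − shift: 325 + 84 = 409 → 409 − 360 = 49°

49°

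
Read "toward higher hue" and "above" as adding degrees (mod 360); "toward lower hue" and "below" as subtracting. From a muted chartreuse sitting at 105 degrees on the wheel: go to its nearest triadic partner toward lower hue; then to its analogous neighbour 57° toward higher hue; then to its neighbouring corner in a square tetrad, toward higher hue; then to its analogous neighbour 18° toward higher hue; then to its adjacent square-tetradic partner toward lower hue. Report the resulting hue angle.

60°

triadic ↓ −120°: 105 − 120 = -15 → -15 + 360 = 345°
analog 57° ↑ +57°: 345 + 57 = 402 → 402 − 360 = 42°
square ↑ +90°: 42 + 90 = 132°
analog 18° ↑ +18°: 132 + 18 = 150°
square ↓ −90°: 150 − 90 = 60°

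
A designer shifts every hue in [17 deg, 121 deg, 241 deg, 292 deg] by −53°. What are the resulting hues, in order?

17 − 53 = -36 → -36 + 360 = 324°
121 − 53 = 68°
241 − 53 = 188°
292 − 53 = 239°

324°, 68°, 188°, 239°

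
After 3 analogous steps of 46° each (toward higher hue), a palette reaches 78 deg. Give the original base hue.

3 steps of 46° (toward higher hue) give a net shift of +138°.
Start = end − shift: 78 − 138 = -60 → -60 + 360 = 300°

300°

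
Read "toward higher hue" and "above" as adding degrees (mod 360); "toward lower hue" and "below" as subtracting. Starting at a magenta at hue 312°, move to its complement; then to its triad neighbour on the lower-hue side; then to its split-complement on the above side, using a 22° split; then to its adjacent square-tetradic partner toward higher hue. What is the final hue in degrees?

+180° (complement): 312 + 180 = 492 → 492 − 360 = 132°
−120° (triadic ↓): 132 − 120 = 12°
+202° (split-comp 22° ↑): 12 + 202 = 214°
+90° (square ↑): 214 + 90 = 304°

304°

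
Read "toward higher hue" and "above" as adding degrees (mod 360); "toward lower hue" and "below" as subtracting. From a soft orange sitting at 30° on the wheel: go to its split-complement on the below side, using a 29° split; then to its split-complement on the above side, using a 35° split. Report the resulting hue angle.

30 + 151 = 181°   (split-comp 29° ↓)
181 + 215 = 396 → 396 − 360 = 36°   (split-comp 35° ↑)

36°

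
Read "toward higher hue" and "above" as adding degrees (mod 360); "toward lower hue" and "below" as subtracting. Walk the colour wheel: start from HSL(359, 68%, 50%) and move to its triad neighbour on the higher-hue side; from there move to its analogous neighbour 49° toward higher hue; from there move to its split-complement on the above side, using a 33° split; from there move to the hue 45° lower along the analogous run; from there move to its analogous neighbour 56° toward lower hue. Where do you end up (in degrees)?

triadic ↑ +120°: 359 + 120 = 479 → 479 − 360 = 119°
analog 49° ↑ +49°: 119 + 49 = 168°
split-comp 33° ↑ +213°: 168 + 213 = 381 → 381 − 360 = 21°
analog 45° ↓ −45°: 21 − 45 = -24 → -24 + 360 = 336°
analog 56° ↓ −56°: 336 − 56 = 280°

280°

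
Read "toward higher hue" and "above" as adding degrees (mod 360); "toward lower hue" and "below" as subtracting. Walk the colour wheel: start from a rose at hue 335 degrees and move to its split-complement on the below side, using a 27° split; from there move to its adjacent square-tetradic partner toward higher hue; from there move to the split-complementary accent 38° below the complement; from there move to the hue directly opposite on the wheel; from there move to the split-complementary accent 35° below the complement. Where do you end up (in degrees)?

325°

+153° (split-comp 27° ↓): 335 + 153 = 488 → 488 − 360 = 128°
+90° (square ↑): 128 + 90 = 218°
+142° (split-comp 38° ↓): 218 + 142 = 360 → 360 − 360 = 0°
+180° (complement): 0 + 180 = 180°
+145° (split-comp 35° ↓): 180 + 145 = 325°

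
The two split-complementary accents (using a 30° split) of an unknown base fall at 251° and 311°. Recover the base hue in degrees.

101°

The accents sit 30° either side of the complement, so the complement is their short-arc midpoint on the wheel.
Short-arc midpoint of 251° and 311°: 281°.
Base is 180° from the complement: 281 − 180 = 101°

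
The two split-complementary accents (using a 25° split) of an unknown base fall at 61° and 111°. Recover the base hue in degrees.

The accents sit 25° either side of the complement, so the complement is their short-arc midpoint on the wheel.
Short-arc midpoint of 61° and 111°: 86°.
Base is 180° from the complement: 86 − 180 = -94 → -94 + 360 = 266°

266°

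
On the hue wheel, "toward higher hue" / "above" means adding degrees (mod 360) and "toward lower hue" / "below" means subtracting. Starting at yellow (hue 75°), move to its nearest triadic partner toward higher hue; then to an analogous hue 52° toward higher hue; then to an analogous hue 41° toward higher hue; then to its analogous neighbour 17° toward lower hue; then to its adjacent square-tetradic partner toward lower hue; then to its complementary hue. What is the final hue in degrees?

1°

+120° (triadic ↑): 75 + 120 = 195°
+52° (analog 52° ↑): 195 + 52 = 247°
+41° (analog 41° ↑): 247 + 41 = 288°
−17° (analog 17° ↓): 288 − 17 = 271°
−90° (square ↓): 271 − 90 = 181°
+180° (complement): 181 + 180 = 361 → 361 − 360 = 1°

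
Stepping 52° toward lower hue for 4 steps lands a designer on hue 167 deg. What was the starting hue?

4 steps of 52° (toward lower hue) give a net shift of −208°.
Start = end − shift: 167 + 208 = 375 → 375 − 360 = 15°

15°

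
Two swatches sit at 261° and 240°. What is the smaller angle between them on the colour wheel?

21°

|261 − 240| = 21.
21 ≤ 180, so the shorter arc is 21°.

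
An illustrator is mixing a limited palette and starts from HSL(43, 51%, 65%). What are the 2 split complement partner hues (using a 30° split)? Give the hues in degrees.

193° and 253°

Split-complementary hues sit 30° either side of the complement.
Complement of 43 deg: 43 + 180 = 223°
223 − 30 = 193°
223 + 30 = 253°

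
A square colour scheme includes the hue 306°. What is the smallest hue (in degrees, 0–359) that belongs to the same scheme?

36°

A square tetradic scheme places four hues every 90°.
The full set through 306° is {36°, 126°, 216°, 306°}.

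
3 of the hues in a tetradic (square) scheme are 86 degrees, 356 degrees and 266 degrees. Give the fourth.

176°

A square tetradic scheme places four hues every 90°.
The full set through 86° is {86°, 176°, 266°, 356°}.
Given {86°, 266°, 356°}, the missing hue is 176°.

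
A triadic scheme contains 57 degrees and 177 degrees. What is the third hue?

297°

A triad spaces three hues 120° apart.
The full set is {57°, 177°, 297°}.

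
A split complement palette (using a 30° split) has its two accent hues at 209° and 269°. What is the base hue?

The accents sit 30° either side of the complement, so the complement is their short-arc midpoint on the wheel.
Short-arc midpoint of 209° and 269°: 239°.
Base is 180° from the complement: 239 − 180 = 59°

59°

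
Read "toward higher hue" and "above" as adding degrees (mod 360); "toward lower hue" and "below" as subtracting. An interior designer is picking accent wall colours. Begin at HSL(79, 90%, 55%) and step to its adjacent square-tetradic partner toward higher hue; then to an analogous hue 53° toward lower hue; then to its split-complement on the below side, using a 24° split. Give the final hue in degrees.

272°

79 + 90 = 169°   (square ↑)
169 − 53 = 116°   (analog 53° ↓)
116 + 156 = 272°   (split-comp 24° ↓)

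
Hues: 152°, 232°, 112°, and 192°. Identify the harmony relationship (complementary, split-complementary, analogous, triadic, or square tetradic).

analogous

Sort the hues: 112°, 152°, 192°, 232°.
Successive gaps around the wheel: 40°, 40°, 40°, 240°.
A run of hues at equal small steps (40°) with one large closing gap is an analogous group.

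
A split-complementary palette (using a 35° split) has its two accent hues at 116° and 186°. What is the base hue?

331°

The accents sit 35° either side of the complement, so the complement is their short-arc midpoint on the wheel.
Short-arc midpoint of 116° and 186°: 151°.
Base is 180° from the complement: 151 − 180 = -29 → -29 + 360 = 331°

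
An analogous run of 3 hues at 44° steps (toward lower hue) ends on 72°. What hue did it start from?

2 steps of 44° (toward lower hue) give a net shift of −88°.
Start = end − shift: 72 + 88 = 160°

160°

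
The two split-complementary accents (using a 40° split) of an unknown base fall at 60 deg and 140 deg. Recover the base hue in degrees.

The accents sit 40° either side of the complement, so the complement is their short-arc midpoint on the wheel.
Short-arc midpoint of 60° and 140°: 100°.
Base is 180° from the complement: 100 − 180 = -80 → -80 + 360 = 280°

280°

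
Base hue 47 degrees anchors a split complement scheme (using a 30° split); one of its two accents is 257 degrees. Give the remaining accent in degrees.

197°

Split-complementary hues sit 30° either side of the complement.
Complement of the base 47°: 47 + 180 = 227°
The given accent 257° is 30° one side of 227°; the other accent sits 30° the other side: 227 − 30 = 197°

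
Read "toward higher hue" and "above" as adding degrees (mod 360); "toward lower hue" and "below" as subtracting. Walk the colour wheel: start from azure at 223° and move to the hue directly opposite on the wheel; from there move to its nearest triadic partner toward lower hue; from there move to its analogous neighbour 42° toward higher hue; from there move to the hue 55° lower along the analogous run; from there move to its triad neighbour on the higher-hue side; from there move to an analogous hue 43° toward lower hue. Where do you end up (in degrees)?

complement +180°: 223 + 180 = 403 → 403 − 360 = 43°
triadic ↓ −120°: 43 − 120 = -77 → -77 + 360 = 283°
analog 42° ↑ +42°: 283 + 42 = 325°
analog 55° ↓ −55°: 325 − 55 = 270°
triadic ↑ +120°: 270 + 120 = 390 → 390 − 360 = 30°
analog 43° ↓ −43°: 30 − 43 = -13 → -13 + 360 = 347°

347°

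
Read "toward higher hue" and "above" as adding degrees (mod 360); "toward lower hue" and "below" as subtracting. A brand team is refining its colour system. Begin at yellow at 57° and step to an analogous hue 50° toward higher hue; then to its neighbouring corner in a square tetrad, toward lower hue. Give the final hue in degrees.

17°

57 + 50 = 107°   (analog 50° ↑)
107 − 90 = 17°   (square ↓)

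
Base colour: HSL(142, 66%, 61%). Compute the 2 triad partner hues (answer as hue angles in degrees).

262° and 22°

A triad places three hues 120° apart.
142 + 120 = 262°
142 + 240 = 382 → 382 − 360 = 22°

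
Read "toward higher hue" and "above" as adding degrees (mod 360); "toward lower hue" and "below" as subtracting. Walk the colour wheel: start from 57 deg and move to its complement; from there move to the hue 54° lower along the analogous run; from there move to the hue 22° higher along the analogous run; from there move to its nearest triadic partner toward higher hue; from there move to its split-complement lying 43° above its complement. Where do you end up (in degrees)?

188°

complement +180°: 57 + 180 = 237°
analog 54° ↓ −54°: 237 − 54 = 183°
analog 22° ↑ +22°: 183 + 22 = 205°
triadic ↑ +120°: 205 + 120 = 325°
split-comp 43° ↑ +223°: 325 + 223 = 548 → 548 − 360 = 188°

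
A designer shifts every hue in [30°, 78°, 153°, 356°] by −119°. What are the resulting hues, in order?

271°, 319°, 34°, 237°

30 − 119 = -89 → -89 + 360 = 271°
78 − 119 = -41 → -41 + 360 = 319°
153 − 119 = 34°
356 − 119 = 237°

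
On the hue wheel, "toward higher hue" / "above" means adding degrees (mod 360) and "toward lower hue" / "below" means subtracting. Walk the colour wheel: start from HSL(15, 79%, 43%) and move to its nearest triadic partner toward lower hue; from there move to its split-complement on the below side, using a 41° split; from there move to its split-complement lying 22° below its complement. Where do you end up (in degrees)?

15 − 120 = -105 → -105 + 360 = 255°   (triadic ↓)
255 + 139 = 394 → 394 − 360 = 34°   (split-comp 41° ↓)
34 + 158 = 192°   (split-comp 22° ↓)

192°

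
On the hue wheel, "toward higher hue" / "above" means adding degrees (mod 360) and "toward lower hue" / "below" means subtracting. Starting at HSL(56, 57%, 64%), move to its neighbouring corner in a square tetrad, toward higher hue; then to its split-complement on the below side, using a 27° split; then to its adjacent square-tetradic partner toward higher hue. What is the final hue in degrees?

29°

56 + 90 = 146°   (square ↑)
146 + 153 = 299°   (split-comp 27° ↓)
299 + 90 = 389 → 389 − 360 = 29°   (square ↑)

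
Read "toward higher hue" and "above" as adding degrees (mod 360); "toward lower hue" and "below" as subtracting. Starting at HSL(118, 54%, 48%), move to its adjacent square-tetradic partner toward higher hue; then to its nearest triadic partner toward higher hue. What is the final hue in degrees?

328°

+90° (square ↑): 118 + 90 = 208°
+120° (triadic ↑): 208 + 120 = 328°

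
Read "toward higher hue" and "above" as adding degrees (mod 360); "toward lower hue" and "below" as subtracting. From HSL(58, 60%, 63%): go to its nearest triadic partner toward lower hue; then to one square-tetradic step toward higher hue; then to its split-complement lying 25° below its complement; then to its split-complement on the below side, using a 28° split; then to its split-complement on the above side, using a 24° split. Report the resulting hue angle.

179°

−120° (triadic ↓): 58 − 120 = -62 → -62 + 360 = 298°
+90° (square ↑): 298 + 90 = 388 → 388 − 360 = 28°
+155° (split-comp 25° ↓): 28 + 155 = 183°
+152° (split-comp 28° ↓): 183 + 152 = 335°
+204° (split-comp 24° ↑): 335 + 204 = 539 → 539 − 360 = 179°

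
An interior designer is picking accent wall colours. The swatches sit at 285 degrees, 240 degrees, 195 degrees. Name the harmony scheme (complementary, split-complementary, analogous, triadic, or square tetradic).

Sort the hues: 195°, 240°, 285°.
Successive gaps around the wheel: 45°, 45°, 270°.
A run of hues at equal small steps (45°) with one large closing gap is an analogous group.

analogous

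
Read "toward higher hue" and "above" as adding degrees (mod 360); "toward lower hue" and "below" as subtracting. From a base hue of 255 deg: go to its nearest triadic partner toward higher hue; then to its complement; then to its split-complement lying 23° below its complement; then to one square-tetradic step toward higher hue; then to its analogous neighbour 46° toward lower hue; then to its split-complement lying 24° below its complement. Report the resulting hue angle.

triadic ↑ +120°: 255 + 120 = 375 → 375 − 360 = 15°
complement +180°: 15 + 180 = 195°
split-comp 23° ↓ +157°: 195 + 157 = 352°
square ↑ +90°: 352 + 90 = 442 → 442 − 360 = 82°
analog 46° ↓ −46°: 82 − 46 = 36°
split-comp 24° ↓ +156°: 36 + 156 = 192°

192°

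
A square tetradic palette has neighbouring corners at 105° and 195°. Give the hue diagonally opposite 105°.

A square tetradic scheme places four hues 90° apart; opposite corners are 180° apart.
105 + 180 = 285°

285°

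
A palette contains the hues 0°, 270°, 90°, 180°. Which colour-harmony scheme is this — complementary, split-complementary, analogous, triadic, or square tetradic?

Sort the hues: 0°, 90°, 180°, 270°.
Successive gaps around the wheel: 90°, 90°, 90°, 90°.
Four hues every 90° form a square tetradic scheme.

square tetradic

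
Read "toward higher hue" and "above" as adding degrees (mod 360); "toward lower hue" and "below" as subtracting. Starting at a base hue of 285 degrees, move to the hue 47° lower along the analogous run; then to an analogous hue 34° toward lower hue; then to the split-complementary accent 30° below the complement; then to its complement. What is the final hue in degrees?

174°

analog 47° ↓ −47°: 285 − 47 = 238°
analog 34° ↓ −34°: 238 − 34 = 204°
split-comp 30° ↓ +150°: 204 + 150 = 354°
complement +180°: 354 + 180 = 534 → 534 − 360 = 174°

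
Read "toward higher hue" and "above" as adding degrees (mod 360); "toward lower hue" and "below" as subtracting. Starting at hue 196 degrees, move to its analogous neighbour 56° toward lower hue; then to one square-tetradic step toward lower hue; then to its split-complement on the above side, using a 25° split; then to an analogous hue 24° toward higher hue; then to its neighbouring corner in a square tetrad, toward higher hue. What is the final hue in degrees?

analog 56° ↓ −56°: 196 − 56 = 140°
square ↓ −90°: 140 − 90 = 50°
split-comp 25° ↑ +205°: 50 + 205 = 255°
analog 24° ↑ +24°: 255 + 24 = 279°
square ↑ +90°: 279 + 90 = 369 → 369 − 360 = 9°

9°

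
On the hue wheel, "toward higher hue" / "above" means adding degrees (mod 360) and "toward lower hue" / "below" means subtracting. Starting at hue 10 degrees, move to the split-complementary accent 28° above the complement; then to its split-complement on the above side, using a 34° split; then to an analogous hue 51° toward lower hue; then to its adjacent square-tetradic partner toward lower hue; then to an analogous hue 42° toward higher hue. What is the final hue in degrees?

+208° (split-comp 28° ↑): 10 + 208 = 218°
+214° (split-comp 34° ↑): 218 + 214 = 432 → 432 − 360 = 72°
−51° (analog 51° ↓): 72 − 51 = 21°
−90° (square ↓): 21 − 90 = -69 → -69 + 360 = 291°
+42° (analog 42° ↑): 291 + 42 = 333°

333°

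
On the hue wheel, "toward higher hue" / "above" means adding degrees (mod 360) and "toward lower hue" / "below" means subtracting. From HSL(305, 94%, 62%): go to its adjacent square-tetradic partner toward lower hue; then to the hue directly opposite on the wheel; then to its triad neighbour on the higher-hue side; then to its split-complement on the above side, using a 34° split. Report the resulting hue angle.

9°

−90° (square ↓): 305 − 90 = 215°
+180° (complement): 215 + 180 = 395 → 395 − 360 = 35°
+120° (triadic ↑): 35 + 120 = 155°
+214° (split-comp 34° ↑): 155 + 214 = 369 → 369 − 360 = 9°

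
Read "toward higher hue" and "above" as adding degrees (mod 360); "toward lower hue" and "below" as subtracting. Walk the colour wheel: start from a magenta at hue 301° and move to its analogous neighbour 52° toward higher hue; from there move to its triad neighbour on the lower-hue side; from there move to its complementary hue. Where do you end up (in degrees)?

+52° (analog 52° ↑): 301 + 52 = 353°
−120° (triadic ↓): 353 − 120 = 233°
+180° (complement): 233 + 180 = 413 → 413 − 360 = 53°

53°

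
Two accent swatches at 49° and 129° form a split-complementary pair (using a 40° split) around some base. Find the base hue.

The accents sit 40° either side of the complement, so the complement is their short-arc midpoint on the wheel.
Short-arc midpoint of 49° and 129°: 89°.
Base is 180° from the complement: 89 − 180 = -91 → -91 + 360 = 269°

269°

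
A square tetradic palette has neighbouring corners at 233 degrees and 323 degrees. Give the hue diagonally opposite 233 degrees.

53°

A square tetradic scheme places four hues 90° apart; opposite corners are 180° apart.
233 + 180 = 413 → 413 − 360 = 53°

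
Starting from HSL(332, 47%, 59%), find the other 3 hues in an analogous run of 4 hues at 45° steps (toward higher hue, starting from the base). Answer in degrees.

17°, 62°, 107°

Analogous hues sit every 45° along the wheel.
332 + 45 = 377 → 377 − 360 = 17°
332 + 90 = 422 → 422 − 360 = 62°
332 + 135 = 467 → 467 − 360 = 107°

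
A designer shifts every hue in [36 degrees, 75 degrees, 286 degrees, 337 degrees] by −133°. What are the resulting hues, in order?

36 − 133 = -97 → -97 + 360 = 263°
75 − 133 = -58 → -58 + 360 = 302°
286 − 133 = 153°
337 − 133 = 204°

263°, 302°, 153°, 204°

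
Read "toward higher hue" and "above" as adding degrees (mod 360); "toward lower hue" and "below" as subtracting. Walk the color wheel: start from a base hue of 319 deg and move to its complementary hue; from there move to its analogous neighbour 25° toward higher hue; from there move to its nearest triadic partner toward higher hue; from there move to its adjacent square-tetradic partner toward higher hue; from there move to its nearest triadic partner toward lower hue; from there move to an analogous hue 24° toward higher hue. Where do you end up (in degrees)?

complement +180°: 319 + 180 = 499 → 499 − 360 = 139°
analog 25° ↑ +25°: 139 + 25 = 164°
triadic ↑ +120°: 164 + 120 = 284°
square ↑ +90°: 284 + 90 = 374 → 374 − 360 = 14°
triadic ↓ −120°: 14 − 120 = -106 → -106 + 360 = 254°
analog 24° ↑ +24°: 254 + 24 = 278°

278°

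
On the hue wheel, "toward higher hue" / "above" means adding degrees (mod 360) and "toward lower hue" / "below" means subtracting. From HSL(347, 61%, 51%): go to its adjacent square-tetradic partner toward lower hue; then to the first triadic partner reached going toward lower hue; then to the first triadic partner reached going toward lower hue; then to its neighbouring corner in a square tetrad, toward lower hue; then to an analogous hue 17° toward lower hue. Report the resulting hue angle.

347 − 90 = 257°   (square ↓)
257 − 120 = 137°   (triadic ↓)
137 − 120 = 17°   (triadic ↓)
17 − 90 = -73 → -73 + 360 = 287°   (square ↓)
287 − 17 = 270°   (analog 17° ↓)

270°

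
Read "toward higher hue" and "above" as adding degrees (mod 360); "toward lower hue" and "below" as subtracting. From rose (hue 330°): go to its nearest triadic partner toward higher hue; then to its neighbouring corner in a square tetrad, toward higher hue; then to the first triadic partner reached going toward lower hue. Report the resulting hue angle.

60°

triadic ↑ +120°: 330 + 120 = 450 → 450 − 360 = 90°
square ↑ +90°: 90 + 90 = 180°
triadic ↓ −120°: 180 − 120 = 60°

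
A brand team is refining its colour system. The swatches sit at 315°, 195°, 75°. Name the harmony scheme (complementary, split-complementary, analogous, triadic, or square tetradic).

Sort the hues: 75°, 195°, 315°.
Successive gaps around the wheel: 120°, 120°, 120°.
Three hues equally spaced 120° apart form a triad.

triadic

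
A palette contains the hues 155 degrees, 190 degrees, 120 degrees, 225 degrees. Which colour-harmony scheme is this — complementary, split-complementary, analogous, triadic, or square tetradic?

Sort the hues: 120°, 155°, 190°, 225°.
Successive gaps around the wheel: 35°, 35°, 35°, 255°.
A run of hues at equal small steps (35°) with one large closing gap is an analogous group.

analogous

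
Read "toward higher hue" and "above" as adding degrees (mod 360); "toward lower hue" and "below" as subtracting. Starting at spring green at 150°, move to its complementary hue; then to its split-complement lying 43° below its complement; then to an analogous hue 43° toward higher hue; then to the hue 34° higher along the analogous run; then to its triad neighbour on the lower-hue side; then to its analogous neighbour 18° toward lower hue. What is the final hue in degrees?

46°

complement +180°: 150 + 180 = 330°
split-comp 43° ↓ +137°: 330 + 137 = 467 → 467 − 360 = 107°
analog 43° ↑ +43°: 107 + 43 = 150°
analog 34° ↑ +34°: 150 + 34 = 184°
triadic ↓ −120°: 184 − 120 = 64°
analog 18° ↓ −18°: 64 − 18 = 46°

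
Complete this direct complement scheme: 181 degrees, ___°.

The complement sits 180° across the wheel.
The full set through 181° is {1°, 181°}.
Given {181°}, the missing hue is 1°.

1°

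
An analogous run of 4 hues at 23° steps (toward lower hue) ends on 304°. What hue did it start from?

13°

3 steps of 23° (toward lower hue) give a net shift of −69°.
Start = end − shift: 304 + 69 = 373 → 373 − 360 = 13°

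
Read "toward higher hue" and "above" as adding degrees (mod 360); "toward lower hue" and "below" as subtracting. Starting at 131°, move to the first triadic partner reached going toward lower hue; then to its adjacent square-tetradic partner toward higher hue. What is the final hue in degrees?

101°

−120° (triadic ↓): 131 − 120 = 11°
+90° (square ↑): 11 + 90 = 101°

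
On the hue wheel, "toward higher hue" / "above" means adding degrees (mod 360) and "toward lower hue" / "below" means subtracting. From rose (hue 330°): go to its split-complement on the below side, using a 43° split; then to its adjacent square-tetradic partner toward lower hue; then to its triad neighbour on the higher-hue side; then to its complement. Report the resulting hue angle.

317°

330 + 137 = 467 → 467 − 360 = 107°   (split-comp 43° ↓)
107 − 90 = 17°   (square ↓)
17 + 120 = 137°   (triadic ↑)
137 + 180 = 317°   (complement)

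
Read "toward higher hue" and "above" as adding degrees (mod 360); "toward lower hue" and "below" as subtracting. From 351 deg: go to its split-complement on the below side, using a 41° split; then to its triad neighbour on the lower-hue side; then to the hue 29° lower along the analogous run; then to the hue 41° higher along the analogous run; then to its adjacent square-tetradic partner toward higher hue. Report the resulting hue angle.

+139° (split-comp 41° ↓): 351 + 139 = 490 → 490 − 360 = 130°
−120° (triadic ↓): 130 − 120 = 10°
−29° (analog 29° ↓): 10 − 29 = -19 → -19 + 360 = 341°
+41° (analog 41° ↑): 341 + 41 = 382 → 382 − 360 = 22°
+90° (square ↑): 22 + 90 = 112°

112°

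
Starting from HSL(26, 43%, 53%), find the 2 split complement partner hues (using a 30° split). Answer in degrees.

176° and 236°

Split-complementary hues sit 30° either side of the complement.
Complement of 26°: 26 + 180 = 206°
206 − 30 = 176°
206 + 30 = 236°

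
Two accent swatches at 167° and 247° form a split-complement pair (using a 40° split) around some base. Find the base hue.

The accents sit 40° either side of the complement, so the complement is their short-arc midpoint on the wheel.
Short-arc midpoint of 167° and 247°: 207°.
Base is 180° from the complement: 207 − 180 = 27°

27°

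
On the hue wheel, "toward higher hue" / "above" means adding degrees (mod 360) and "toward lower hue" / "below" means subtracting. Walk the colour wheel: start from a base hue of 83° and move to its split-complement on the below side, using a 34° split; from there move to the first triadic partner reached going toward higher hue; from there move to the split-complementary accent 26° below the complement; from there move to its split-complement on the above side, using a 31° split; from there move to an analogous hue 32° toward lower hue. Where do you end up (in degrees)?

+146° (split-comp 34° ↓): 83 + 146 = 229°
+120° (triadic ↑): 229 + 120 = 349°
+154° (split-comp 26° ↓): 349 + 154 = 503 → 503 − 360 = 143°
+211° (split-comp 31° ↑): 143 + 211 = 354°
−32° (analog 32° ↓): 354 − 32 = 322°

322°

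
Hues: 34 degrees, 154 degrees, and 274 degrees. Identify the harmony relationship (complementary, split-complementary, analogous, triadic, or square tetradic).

triadic

Sort the hues: 34°, 154°, 274°.
Successive gaps around the wheel: 120°, 120°, 120°.
Three hues equally spaced 120° apart form a triad.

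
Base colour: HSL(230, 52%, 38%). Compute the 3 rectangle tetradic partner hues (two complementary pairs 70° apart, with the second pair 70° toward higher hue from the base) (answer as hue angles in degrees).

300°, 50°, 120°

A rectangular tetradic uses two complementary pairs 70° apart: offsets 0°, 70°, 180°, 250°.
230 + 70 = 300°
230 + 180 = 410 → 410 − 360 = 50°
230 + 250 = 480 → 480 − 360 = 120°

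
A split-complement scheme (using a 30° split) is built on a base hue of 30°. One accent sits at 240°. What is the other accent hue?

180°

Split-complementary hues sit 30° either side of the complement.
Complement of the base 30°: 30 + 180 = 210°
The given accent 240° is 30° one side of 210°; the other accent sits 30° the other side: 210 − 30 = 180°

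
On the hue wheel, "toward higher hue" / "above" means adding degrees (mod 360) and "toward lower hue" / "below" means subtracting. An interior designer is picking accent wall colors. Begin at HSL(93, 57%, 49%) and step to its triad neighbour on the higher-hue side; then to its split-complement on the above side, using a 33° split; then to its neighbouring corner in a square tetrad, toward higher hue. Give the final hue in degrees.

+120° (triadic ↑): 93 + 120 = 213°
+213° (split-comp 33° ↑): 213 + 213 = 426 → 426 − 360 = 66°
+90° (square ↑): 66 + 90 = 156°

156°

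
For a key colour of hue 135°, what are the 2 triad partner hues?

A triad places three hues 120° apart.
135 + 120 = 255°
135 + 240 = 375 → 375 − 360 = 15°

255° and 15°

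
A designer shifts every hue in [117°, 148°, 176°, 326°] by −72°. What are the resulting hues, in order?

45°, 76°, 104°, 254°

117 − 72 = 45°
148 − 72 = 76°
176 − 72 = 104°
326 − 72 = 254°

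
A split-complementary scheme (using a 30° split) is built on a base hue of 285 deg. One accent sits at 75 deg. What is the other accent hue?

Split-complementary hues sit 30° either side of the complement.
Complement of the base 285°: 285 + 180 = 465 → 465 − 360 = 105°
The given accent 75° is 30° one side of 105°; the other accent sits 30° the other side: 105 + 30 = 135°

135°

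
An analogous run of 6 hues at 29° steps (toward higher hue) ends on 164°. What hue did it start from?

19°

5 steps of 29° (toward higher hue) give a net shift of +145°.
Start = end − shift: 164 − 145 = 19°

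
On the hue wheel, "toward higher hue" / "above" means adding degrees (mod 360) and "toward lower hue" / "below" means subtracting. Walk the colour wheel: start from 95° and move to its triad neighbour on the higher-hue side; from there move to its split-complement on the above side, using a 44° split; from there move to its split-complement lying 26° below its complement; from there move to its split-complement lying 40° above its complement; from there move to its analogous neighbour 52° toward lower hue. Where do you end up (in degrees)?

+120° (triadic ↑): 95 + 120 = 215°
+224° (split-comp 44° ↑): 215 + 224 = 439 → 439 − 360 = 79°
+154° (split-comp 26° ↓): 79 + 154 = 233°
+220° (split-comp 40° ↑): 233 + 220 = 453 → 453 − 360 = 93°
−52° (analog 52° ↓): 93 − 52 = 41°

41°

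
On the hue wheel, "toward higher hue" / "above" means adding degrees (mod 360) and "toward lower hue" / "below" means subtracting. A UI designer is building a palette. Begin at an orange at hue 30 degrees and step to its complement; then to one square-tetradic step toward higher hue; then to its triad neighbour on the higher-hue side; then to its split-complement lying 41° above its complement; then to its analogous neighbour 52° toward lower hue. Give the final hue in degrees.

complement +180°: 30 + 180 = 210°
square ↑ +90°: 210 + 90 = 300°
triadic ↑ +120°: 300 + 120 = 420 → 420 − 360 = 60°
split-comp 41° ↑ +221°: 60 + 221 = 281°
analog 52° ↓ −52°: 281 − 52 = 229°

229°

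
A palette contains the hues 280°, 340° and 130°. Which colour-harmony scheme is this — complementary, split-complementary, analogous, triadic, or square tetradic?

Sort the hues: 130°, 280°, 340°.
Successive gaps around the wheel: 150°, 60°, 150°.
Two 150° gaps and one 60° gap — a base hue opposite a pair of accents 30° either side of its complement — is the split-complementary pattern.

split-complementary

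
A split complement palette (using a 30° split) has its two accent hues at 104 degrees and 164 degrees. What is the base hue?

314°

The accents sit 30° either side of the complement, so the complement is their short-arc midpoint on the wheel.
Short-arc midpoint of 104° and 164°: 134°.
Base is 180° from the complement: 134 − 180 = -46 → -46 + 360 = 314°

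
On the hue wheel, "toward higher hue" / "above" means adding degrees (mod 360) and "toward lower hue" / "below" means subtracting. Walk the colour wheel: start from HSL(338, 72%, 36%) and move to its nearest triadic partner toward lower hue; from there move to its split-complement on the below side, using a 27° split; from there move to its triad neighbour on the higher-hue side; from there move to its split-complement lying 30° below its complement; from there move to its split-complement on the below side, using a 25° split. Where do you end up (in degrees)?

triadic ↓ −120°: 338 − 120 = 218°
split-comp 27° ↓ +153°: 218 + 153 = 371 → 371 − 360 = 11°
triadic ↑ +120°: 11 + 120 = 131°
split-comp 30° ↓ +150°: 131 + 150 = 281°
split-comp 25° ↓ +155°: 281 + 155 = 436 → 436 − 360 = 76°

76°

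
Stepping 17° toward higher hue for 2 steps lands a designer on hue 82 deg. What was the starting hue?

2 steps of 17° (toward higher hue) give a net shift of +34°.
Start = end − shift: 82 − 34 = 48°

48°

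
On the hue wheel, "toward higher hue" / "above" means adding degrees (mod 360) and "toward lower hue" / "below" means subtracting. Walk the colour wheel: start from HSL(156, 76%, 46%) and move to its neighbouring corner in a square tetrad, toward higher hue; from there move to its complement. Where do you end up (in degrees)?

square ↑ +90°: 156 + 90 = 246°
complement +180°: 246 + 180 = 426 → 426 − 360 = 66°

66°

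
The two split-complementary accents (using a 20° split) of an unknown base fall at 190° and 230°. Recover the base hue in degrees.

30°

The accents sit 20° either side of the complement, so the complement is their short-arc midpoint on the wheel.
Short-arc midpoint of 190° and 230°: 210°.
Base is 180° from the complement: 210 − 180 = 30°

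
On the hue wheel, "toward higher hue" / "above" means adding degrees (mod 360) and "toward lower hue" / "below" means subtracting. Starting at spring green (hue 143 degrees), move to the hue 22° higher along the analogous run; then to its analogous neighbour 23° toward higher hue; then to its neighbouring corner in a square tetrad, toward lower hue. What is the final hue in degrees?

98°

143 + 22 = 165°   (analog 22° ↑)
165 + 23 = 188°   (analog 23° ↑)
188 − 90 = 98°   (square ↓)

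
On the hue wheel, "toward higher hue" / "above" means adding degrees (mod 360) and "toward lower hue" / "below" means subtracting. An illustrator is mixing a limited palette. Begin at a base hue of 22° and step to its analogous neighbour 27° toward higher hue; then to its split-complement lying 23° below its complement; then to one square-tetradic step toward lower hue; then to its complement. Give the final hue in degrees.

296°

+27° (analog 27° ↑): 22 + 27 = 49°
+157° (split-comp 23° ↓): 49 + 157 = 206°
−90° (square ↓): 206 − 90 = 116°
+180° (complement): 116 + 180 = 296°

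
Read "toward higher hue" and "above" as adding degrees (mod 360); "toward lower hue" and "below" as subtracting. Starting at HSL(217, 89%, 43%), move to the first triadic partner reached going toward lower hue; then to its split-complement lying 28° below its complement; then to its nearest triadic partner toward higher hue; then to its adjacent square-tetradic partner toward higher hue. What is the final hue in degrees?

217 − 120 = 97°   (triadic ↓)
97 + 152 = 249°   (split-comp 28° ↓)
249 + 120 = 369 → 369 − 360 = 9°   (triadic ↑)
9 + 90 = 99°   (square ↑)

99°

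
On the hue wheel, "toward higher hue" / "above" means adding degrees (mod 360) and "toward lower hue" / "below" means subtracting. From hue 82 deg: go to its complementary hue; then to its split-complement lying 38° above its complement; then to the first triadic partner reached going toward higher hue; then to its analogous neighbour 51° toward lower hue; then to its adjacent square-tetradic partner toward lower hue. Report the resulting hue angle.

99°

complement +180°: 82 + 180 = 262°
split-comp 38° ↑ +218°: 262 + 218 = 480 → 480 − 360 = 120°
triadic ↑ +120°: 120 + 120 = 240°
analog 51° ↓ −51°: 240 − 51 = 189°
square ↓ −90°: 189 − 90 = 99°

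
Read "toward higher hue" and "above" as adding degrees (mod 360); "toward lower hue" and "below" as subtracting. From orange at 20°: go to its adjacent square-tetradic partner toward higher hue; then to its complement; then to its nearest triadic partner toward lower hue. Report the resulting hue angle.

+90° (square ↑): 20 + 90 = 110°
+180° (complement): 110 + 180 = 290°
−120° (triadic ↓): 290 − 120 = 170°

170°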